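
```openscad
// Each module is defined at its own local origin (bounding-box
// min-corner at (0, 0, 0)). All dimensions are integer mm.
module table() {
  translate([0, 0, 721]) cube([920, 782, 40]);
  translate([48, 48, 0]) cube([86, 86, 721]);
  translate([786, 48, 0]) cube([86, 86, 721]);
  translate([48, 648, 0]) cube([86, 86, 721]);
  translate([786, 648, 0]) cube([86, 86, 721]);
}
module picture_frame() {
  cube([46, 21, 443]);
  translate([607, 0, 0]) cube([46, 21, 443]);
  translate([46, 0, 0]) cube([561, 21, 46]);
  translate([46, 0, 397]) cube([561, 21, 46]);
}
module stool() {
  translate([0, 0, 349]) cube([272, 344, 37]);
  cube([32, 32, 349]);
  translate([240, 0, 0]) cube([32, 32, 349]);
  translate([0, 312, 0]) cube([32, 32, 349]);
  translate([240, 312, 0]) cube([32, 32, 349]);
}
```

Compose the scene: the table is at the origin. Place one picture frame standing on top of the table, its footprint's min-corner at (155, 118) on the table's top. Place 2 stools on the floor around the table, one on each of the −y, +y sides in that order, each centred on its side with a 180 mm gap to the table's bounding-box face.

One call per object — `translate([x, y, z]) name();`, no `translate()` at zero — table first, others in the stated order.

table();
translate([155, 118, 761]) picture_frame();
translate([324, -524, 0]) stool();
translate([324, 962, 0]) stool();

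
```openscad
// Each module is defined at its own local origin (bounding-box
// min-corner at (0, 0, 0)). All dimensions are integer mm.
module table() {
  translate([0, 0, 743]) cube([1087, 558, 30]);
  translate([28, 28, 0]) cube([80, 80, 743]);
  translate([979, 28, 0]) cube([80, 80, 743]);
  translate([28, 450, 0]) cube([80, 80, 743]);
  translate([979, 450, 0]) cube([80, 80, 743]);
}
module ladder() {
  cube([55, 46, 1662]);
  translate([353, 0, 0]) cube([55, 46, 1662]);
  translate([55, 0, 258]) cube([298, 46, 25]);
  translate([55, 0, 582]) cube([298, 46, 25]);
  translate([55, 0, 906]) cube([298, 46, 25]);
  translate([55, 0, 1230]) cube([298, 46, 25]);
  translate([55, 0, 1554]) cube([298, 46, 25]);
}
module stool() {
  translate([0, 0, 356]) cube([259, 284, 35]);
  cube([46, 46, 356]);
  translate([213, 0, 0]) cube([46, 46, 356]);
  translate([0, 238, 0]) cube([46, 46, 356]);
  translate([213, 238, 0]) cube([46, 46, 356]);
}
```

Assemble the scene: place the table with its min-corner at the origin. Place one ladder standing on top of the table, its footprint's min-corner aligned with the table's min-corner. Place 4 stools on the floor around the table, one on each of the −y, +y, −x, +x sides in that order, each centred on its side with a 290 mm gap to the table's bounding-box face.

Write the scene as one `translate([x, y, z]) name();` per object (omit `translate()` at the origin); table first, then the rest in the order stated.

table();
translate([0, 0, 773]) ladder();
translate([414, -574, 0]) stool();
translate([414, 848, 0]) stool();
translate([-549, 137, 0]) stool();
translate([1377, 137, 0]) stool();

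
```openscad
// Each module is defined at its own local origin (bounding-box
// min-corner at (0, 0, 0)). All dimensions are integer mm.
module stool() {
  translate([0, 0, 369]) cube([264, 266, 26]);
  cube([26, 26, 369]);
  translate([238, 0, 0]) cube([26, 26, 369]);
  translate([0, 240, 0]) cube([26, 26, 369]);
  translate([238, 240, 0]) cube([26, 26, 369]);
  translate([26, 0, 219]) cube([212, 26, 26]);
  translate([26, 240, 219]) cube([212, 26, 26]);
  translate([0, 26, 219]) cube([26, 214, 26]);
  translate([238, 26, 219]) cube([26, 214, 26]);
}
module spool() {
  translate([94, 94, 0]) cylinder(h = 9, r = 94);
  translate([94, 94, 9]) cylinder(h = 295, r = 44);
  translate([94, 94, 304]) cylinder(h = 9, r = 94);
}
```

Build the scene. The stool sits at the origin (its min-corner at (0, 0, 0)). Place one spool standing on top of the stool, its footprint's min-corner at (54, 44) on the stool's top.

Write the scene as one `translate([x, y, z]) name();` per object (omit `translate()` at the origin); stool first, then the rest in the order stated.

stool();
translate([54, 44, 395]) spool();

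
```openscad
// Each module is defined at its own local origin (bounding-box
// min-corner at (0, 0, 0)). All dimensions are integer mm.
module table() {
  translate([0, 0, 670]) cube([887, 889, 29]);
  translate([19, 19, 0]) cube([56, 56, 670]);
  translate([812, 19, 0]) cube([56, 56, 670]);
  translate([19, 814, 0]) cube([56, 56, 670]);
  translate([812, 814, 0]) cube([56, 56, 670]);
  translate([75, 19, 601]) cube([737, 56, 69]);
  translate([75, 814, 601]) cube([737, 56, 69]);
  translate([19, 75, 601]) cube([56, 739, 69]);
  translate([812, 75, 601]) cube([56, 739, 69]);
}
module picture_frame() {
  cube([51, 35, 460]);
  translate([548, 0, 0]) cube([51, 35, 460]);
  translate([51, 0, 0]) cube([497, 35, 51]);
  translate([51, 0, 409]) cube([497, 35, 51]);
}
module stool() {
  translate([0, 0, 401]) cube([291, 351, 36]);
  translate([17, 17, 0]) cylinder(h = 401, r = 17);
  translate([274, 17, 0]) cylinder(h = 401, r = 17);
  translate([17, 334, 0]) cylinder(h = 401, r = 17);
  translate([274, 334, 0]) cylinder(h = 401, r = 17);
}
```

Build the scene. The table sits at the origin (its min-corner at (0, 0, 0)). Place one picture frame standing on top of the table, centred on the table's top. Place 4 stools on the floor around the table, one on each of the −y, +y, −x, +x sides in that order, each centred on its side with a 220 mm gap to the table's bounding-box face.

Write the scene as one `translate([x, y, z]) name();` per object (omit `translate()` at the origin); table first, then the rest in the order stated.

table();
translate([144, 427, 699]) picture_frame();
translate([298, -571, 0]) stool();
translate([298, 1109, 0]) stool();
translate([-511, 269, 0]) stool();
translate([1107, 269, 0]) stool();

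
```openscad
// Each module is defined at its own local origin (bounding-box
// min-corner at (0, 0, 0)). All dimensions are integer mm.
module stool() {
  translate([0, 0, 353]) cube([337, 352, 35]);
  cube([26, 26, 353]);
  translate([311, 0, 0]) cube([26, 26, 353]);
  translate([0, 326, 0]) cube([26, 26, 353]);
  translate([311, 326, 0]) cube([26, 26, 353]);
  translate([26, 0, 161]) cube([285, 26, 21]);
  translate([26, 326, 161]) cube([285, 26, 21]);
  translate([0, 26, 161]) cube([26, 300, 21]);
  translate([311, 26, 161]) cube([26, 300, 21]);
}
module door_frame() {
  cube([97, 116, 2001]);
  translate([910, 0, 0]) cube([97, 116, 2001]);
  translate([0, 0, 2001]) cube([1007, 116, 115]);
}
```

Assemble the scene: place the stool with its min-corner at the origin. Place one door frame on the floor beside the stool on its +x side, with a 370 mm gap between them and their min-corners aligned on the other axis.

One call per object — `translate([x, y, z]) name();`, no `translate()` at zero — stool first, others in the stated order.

stool();
translate([707, 0, 0]) door_frame();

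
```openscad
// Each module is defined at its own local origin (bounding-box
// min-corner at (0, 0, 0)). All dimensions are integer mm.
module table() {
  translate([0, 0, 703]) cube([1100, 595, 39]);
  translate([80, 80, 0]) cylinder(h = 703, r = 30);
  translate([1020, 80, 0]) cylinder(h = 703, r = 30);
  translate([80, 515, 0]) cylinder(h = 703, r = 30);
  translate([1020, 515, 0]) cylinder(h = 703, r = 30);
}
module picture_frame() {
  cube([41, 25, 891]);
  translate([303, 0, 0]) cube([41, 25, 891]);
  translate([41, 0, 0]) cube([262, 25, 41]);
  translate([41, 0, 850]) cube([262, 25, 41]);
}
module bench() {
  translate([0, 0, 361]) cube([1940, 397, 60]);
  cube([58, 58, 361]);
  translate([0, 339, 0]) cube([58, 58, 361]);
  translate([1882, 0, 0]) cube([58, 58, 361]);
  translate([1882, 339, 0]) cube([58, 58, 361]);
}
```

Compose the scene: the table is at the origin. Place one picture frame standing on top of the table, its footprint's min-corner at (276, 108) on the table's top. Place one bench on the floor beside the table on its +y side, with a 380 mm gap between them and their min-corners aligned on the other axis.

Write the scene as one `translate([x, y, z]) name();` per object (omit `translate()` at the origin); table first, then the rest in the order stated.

table();
translate([276, 108, 742]) picture_frame();
translate([0, 975, 0]) bench();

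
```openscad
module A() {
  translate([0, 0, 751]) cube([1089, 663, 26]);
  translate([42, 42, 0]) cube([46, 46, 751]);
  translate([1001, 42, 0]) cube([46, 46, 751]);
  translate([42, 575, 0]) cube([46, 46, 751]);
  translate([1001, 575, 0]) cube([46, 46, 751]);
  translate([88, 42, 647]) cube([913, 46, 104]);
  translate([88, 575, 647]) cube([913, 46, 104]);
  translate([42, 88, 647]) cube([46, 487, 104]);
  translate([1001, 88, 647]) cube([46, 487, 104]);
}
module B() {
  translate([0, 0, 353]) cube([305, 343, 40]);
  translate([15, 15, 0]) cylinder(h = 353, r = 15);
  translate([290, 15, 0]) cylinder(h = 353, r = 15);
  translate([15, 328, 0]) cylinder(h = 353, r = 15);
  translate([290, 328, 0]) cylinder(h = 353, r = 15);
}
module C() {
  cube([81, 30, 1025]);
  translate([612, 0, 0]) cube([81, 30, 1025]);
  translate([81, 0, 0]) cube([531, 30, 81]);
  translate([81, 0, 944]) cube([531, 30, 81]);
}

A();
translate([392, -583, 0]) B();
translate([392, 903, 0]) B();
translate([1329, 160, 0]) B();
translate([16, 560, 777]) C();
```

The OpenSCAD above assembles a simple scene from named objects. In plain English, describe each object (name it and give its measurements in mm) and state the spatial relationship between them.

A is a rectangular dining table. The top is 1089×663×26 mm with its upper surface at z = 777 mm. It stands on four 46×46 mm square legs, each inset 42 mm from the nearest pair of top edges, running from the floor to the underside of the top. Four apron rails, 46 mm thick and 104 mm tall, run between adjacent legs with their top edges flush with the underside of the top and their outer faces flush with the legs' outer faces.

B is a four-legged stool. The seat is a 305×343×40 mm slab whose top surface is at z = 393 mm; four round legs, each 30 mm in diameter, run from the floor (z = 0) to the underside of the seat, each leg's axis is inset half a diameter from the nearest pair of seat edges (so the leg's bounding box is flush with the corner).

C is a rectangular picture frame lying in the x–z plane (depth along y). The opening is 531 mm wide (x) by 863 mm tall (z), surrounded by a border 81 mm wide on all four sides. The frame is 30 mm deep and is made of two full-height vertical stiles with two horizontal rails fitted between them.

Three stools sit around the table at the −y, +y, +x sides. The picture frame is on top of the table.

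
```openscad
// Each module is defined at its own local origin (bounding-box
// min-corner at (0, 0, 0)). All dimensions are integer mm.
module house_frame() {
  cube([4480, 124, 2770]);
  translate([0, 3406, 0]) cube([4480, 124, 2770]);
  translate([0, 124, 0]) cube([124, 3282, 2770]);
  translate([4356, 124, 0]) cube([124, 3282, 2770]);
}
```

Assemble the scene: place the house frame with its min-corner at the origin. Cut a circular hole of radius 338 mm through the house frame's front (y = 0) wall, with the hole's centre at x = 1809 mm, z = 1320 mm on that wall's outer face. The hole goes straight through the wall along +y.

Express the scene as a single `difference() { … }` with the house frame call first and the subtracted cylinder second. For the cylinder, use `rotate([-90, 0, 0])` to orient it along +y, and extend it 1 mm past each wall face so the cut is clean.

difference() {
  house_frame();
  translate([1809, -1, 1320]) rotate([-90, 0, 0]) cylinder(h = 126, r = 338);
}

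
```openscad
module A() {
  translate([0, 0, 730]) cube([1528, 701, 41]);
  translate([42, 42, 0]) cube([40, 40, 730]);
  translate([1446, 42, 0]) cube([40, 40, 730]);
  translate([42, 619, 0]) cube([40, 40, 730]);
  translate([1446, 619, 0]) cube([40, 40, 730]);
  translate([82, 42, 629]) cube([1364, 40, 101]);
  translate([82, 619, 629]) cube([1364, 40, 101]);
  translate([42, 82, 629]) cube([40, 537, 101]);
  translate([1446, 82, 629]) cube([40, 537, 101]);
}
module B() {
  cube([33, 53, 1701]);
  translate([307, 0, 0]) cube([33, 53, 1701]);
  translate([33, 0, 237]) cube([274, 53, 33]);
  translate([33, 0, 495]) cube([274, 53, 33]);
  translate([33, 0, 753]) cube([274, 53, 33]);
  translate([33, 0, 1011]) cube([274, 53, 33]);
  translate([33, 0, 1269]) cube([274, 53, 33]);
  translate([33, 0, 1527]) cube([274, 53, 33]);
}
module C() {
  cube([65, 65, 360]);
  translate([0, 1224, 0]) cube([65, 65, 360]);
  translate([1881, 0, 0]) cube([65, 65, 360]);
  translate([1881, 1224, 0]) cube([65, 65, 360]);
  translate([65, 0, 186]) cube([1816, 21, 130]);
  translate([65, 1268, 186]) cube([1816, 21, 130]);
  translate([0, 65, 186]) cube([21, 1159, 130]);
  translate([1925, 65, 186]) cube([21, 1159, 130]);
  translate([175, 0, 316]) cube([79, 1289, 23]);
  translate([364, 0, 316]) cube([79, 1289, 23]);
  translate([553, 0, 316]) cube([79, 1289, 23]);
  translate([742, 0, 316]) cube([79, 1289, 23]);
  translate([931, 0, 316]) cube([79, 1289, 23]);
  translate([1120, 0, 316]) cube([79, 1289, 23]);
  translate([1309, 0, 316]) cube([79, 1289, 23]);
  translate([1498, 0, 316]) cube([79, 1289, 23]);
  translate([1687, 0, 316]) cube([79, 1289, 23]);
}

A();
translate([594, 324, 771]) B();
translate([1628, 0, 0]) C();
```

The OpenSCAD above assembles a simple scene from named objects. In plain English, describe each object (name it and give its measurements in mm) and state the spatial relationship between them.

A is a table: top 1528 mm (x) × 701 mm (y), 41 mm thick, upper face at z = 771 mm, on four 40×40 mm square legs, each inset 42 mm from the nearest pair of top edges, running from z = 0 to the bottom of the top. Four apron rails, 40 mm thick and 101 mm tall, run between adjacent legs with their top edges flush with the underside of the top and their outer faces flush with the legs' outer faces.

B is a wooden ladder with two side rails of 33×53 mm section and 1701 mm height, set 340 mm apart overall. Between them run 6 rectangular rungs (53 mm deep, 33 mm thick), front faces flush with the rails' −y face. The bottom of the first rung is 237 mm above the floor and each subsequent rung is 258 mm higher than the one below.

C is a bed frame 1946 mm long (x) by 1289 mm wide (y). Four 65×65 mm corner posts, 360 mm tall, at the corners of the footprint. Four rails of 21 mm thickness and 130 mm height run between adjacent posts with their undersides at z = 186 mm, their outer faces flush with the outside of the frame (the two x-running rails run between the posts' inner faces; the two y-running rails run between the posts' inner faces). 9 slats, each 79 mm wide (x) and 23 mm thick, lie across the top of the two x-running rails, running the full 1289 mm width of the frame in y; the slats are evenly spaced along x between the inner faces of the end posts with equal gaps (rounded down to the nearest mm) at the −x end and between each pair — any rounding remainder accumulates at the +x end.

The ladder is on top of the table, centred. The bed frame is on the floor beside the table on its +x side.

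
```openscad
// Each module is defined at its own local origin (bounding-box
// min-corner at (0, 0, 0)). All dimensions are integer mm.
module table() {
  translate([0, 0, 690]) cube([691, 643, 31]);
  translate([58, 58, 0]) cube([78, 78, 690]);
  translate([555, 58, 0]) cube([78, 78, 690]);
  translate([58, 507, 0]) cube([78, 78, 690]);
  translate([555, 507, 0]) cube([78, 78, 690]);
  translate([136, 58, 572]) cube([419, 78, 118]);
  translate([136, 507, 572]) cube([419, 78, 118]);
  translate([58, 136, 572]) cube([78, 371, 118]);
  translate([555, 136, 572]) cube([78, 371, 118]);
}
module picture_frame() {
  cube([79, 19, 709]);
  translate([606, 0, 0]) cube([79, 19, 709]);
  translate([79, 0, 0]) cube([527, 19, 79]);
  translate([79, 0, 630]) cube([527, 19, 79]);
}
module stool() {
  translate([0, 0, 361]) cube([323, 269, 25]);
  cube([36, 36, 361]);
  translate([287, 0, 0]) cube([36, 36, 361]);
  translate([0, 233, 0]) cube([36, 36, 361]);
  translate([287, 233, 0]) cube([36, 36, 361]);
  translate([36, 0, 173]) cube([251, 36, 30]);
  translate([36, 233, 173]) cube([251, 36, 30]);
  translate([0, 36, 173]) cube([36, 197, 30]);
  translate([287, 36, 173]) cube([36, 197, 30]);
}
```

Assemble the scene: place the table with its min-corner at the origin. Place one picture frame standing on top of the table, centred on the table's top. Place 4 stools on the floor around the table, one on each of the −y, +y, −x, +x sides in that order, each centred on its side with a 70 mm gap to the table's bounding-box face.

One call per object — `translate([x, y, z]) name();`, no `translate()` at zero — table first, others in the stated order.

table();
translate([3, 312, 721]) picture_frame();
translate([184, -339, 0]) stool();
translate([184, 713, 0]) stool();
translate([-393, 187, 0]) stool();
translate([761, 187, 0]) stool();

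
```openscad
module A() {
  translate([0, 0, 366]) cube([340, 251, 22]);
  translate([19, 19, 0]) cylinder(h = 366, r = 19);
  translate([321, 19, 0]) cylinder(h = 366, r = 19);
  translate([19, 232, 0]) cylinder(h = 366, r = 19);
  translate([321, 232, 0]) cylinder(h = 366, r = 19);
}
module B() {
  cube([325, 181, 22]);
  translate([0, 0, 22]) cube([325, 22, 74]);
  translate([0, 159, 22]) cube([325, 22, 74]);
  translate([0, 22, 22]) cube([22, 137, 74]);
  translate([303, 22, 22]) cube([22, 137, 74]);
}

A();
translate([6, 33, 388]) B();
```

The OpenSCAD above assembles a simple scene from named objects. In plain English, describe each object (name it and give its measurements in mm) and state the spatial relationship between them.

A is a four-legged stool. The seat is 340×251 mm, 22 mm thick, top at z = 388 mm. It stands on four round legs, each 38 mm in diameter, from z = 0 to the seat underside, each leg's axis is inset half a diameter from the nearest pair of seat edges (so the leg's bounding box is flush with the corner).

B is an open-topped rectangular box: outside dimensions 325×181×96 mm, with a uniform wall and base thickness of 22 mm. The base is a full 325×181 slab on the floor; four walls sit on top of the base. The front and back walls (the −y and +y sides) span the full width; the two side walls fit between them.

The open box is on top of the stool.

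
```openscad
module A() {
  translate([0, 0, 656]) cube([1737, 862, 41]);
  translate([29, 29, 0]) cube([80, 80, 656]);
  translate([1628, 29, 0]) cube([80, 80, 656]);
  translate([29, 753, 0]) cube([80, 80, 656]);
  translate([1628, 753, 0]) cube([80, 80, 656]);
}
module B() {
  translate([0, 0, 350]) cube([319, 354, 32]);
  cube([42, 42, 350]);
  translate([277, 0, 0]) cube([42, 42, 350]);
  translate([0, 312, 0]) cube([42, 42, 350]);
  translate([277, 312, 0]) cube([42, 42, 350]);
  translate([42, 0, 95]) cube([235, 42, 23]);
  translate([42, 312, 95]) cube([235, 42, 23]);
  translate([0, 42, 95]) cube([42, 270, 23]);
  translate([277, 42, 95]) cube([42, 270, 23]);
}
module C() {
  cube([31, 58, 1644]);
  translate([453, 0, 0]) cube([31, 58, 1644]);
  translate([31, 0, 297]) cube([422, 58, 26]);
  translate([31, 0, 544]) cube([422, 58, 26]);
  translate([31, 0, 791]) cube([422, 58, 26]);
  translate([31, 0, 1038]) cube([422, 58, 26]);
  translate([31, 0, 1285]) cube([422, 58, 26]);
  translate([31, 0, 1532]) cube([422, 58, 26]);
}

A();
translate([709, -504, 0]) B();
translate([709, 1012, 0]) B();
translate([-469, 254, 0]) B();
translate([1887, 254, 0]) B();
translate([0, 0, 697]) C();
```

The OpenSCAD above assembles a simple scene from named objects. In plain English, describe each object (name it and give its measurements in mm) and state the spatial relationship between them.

A is a rectangular dining table. The top is 1737×862×41 mm with its upper surface at z = 697 mm. It stands on four 80×80 mm square legs, each inset 29 mm from the nearest pair of top edges, running from the floor to the underside of the top.

B is a four-legged stool. The seat is a 319×354×32 mm slab whose top surface is at z = 382 mm; four square legs, each 42×42 mm in cross-section, run from the floor (z = 0) to the underside of the seat, each flush with a corner of the seat. Four stretchers, 42 mm wide and 23 mm tall, connect adjacent legs with their undersides at z = 95 mm, each running between the inner faces of the legs it joins and aligned with the legs' outer faces on the other axis.

C is a wooden ladder with two side rails of 31×58 mm section and 1644 mm height, set 484 mm apart overall. Between them run 6 rectangular rungs (58 mm deep, 26 mm thick), front faces flush with the rails' −y face. The bottom of the first rung is 297 mm above the floor and each subsequent rung is 247 mm higher than the one below.

Four stools sit around the table at the −y, +y, −x, +x sides. The ladder is on top of the table.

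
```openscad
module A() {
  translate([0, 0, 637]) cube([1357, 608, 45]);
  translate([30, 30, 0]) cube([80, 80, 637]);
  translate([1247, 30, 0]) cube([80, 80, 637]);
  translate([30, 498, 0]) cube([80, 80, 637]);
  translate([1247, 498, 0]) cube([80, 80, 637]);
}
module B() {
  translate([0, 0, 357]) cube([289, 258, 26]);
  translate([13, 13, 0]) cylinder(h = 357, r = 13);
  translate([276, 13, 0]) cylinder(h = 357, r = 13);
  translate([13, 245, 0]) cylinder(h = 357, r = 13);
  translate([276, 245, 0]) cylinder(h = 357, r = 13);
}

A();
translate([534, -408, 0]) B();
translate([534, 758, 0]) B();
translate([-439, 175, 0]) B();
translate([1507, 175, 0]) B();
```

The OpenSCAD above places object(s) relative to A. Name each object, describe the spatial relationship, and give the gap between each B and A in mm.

A is a table. B is a stool. Four stools sit around the table at the −y, +y, −x, +x sides. The gap between each stool and the table is 150 mm.

Each stool's nearest face is 150 mm from the table's bounding box.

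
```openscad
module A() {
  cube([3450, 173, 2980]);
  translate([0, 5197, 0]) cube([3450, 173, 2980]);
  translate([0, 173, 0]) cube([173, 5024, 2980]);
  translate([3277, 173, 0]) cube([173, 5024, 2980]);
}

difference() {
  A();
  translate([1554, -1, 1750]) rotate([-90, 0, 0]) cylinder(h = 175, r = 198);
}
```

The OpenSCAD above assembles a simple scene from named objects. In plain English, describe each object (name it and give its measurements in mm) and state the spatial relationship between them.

A is the wall frame of a small rectangular building: four walls, each 2980 mm tall and 173 mm thick, enclosing a footprint 3450 mm (x) by 5370 mm (y) outside-to-outside, with no floor or roof. The front and back walls (the −y and +y sides) span the full width; the two side walls fit between them.

The house frame has a circular hole of radius 198 mm through its front wall, centred at (x = 1554, z = 1750).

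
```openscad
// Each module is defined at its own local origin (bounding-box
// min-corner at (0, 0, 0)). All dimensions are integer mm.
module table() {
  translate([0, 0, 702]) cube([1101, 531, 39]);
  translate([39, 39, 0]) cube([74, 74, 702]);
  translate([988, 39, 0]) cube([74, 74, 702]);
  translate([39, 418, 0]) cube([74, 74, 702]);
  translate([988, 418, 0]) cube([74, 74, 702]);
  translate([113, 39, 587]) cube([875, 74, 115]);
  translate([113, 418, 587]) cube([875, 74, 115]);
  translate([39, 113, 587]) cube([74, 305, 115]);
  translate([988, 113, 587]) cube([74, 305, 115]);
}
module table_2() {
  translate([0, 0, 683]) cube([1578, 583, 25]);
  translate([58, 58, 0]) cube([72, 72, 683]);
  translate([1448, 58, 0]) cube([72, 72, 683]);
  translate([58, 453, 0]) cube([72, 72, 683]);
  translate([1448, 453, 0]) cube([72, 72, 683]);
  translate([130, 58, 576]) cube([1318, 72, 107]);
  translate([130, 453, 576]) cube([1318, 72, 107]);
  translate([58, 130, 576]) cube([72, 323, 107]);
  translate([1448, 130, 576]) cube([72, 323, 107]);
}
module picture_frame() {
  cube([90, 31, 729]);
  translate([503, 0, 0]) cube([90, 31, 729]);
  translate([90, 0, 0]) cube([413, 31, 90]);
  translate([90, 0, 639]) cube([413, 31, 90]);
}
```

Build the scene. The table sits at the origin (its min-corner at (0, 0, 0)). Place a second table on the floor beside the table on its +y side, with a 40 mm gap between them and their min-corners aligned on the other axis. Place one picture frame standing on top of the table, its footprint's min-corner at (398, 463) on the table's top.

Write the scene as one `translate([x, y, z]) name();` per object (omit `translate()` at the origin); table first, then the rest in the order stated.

table();
translate([0, 571, 0]) table_2();
translate([398, 463, 741]) picture_frame();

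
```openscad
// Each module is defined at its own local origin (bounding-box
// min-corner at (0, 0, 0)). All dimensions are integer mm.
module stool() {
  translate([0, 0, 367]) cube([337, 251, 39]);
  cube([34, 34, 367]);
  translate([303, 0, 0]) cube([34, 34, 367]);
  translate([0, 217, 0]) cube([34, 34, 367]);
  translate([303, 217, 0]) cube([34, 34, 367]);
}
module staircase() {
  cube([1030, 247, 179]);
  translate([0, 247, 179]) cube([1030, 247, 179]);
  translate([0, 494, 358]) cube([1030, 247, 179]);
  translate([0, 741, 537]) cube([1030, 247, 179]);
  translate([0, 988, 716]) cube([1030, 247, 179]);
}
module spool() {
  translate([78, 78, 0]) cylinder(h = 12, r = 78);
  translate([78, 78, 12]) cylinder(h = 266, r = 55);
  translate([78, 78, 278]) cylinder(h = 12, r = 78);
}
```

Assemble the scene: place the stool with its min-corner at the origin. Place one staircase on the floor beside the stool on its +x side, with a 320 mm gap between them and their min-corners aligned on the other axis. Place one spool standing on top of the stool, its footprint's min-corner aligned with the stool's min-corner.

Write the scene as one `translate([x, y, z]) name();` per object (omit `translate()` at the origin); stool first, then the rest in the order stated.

stool();
translate([657, 0, 0]) staircase();
translate([0, 0, 406]) spool();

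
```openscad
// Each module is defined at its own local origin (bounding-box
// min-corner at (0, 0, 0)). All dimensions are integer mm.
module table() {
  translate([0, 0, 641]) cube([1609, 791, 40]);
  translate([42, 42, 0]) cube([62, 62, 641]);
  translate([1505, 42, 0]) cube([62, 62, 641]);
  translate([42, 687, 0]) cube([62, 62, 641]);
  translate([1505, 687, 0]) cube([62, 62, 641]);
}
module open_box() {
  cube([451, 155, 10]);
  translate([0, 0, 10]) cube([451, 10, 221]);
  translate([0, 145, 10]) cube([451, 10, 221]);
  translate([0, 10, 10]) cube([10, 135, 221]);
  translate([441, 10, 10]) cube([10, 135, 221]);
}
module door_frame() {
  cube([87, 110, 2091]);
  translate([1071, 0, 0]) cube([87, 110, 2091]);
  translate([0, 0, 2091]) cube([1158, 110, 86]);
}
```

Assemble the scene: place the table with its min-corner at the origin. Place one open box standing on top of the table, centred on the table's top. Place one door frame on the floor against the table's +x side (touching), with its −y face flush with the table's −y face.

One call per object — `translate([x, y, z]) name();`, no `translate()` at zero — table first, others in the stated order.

table();
translate([579, 318, 681]) open_box();
translate([1609, 0, 0]) door_frame();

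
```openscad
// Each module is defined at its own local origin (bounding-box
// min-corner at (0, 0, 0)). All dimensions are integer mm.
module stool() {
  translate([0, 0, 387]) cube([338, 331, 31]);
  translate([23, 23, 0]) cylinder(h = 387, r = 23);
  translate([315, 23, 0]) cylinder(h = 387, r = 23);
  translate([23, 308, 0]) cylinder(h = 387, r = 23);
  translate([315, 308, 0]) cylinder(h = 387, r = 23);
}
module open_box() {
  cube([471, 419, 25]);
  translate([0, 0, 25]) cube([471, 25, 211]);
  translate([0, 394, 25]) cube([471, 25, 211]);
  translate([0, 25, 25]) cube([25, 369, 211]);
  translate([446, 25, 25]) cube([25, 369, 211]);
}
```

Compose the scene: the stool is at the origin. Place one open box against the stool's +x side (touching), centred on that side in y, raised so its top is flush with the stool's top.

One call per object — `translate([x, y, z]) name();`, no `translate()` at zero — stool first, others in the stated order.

stool();
translate([338, -44, 182]) open_box();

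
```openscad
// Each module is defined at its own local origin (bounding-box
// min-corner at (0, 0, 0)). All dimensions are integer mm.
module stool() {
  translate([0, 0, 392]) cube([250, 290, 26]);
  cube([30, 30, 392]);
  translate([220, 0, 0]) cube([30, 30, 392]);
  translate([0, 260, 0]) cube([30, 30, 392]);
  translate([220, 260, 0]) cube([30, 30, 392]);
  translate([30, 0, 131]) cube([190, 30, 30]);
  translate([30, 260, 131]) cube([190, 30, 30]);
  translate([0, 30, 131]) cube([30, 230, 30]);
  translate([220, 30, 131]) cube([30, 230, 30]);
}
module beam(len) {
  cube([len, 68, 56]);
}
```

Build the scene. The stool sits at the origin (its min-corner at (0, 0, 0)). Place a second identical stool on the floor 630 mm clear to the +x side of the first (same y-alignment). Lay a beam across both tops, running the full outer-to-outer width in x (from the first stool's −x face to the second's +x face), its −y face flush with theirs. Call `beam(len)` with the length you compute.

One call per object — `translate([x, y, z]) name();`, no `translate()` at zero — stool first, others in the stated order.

stool();
translate([880, 0, 0]) stool();
translate([0, 0, 418]) beam(1130);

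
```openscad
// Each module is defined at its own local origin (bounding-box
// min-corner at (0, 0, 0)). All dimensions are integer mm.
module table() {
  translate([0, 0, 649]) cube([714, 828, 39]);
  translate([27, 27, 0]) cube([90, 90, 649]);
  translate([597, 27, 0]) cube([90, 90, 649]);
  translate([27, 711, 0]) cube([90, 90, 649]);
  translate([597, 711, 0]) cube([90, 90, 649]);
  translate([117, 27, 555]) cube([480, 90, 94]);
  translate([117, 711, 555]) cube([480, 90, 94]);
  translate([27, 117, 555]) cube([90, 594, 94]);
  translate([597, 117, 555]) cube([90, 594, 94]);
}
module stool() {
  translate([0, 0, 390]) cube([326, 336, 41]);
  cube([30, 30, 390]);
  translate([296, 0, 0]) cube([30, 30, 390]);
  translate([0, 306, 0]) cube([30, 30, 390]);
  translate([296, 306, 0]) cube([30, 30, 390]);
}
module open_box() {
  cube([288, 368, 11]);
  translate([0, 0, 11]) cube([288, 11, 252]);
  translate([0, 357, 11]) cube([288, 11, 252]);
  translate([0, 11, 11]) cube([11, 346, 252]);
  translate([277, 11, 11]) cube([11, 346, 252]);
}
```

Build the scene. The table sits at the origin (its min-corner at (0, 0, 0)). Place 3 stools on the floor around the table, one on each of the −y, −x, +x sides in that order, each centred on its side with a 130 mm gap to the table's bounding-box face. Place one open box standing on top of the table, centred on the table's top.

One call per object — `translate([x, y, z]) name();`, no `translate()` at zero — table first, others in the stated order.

table();
translate([194, -466, 0]) stool();
translate([-456, 246, 0]) stool();
translate([844, 246, 0]) stool();
translate([213, 230, 688]) open_box();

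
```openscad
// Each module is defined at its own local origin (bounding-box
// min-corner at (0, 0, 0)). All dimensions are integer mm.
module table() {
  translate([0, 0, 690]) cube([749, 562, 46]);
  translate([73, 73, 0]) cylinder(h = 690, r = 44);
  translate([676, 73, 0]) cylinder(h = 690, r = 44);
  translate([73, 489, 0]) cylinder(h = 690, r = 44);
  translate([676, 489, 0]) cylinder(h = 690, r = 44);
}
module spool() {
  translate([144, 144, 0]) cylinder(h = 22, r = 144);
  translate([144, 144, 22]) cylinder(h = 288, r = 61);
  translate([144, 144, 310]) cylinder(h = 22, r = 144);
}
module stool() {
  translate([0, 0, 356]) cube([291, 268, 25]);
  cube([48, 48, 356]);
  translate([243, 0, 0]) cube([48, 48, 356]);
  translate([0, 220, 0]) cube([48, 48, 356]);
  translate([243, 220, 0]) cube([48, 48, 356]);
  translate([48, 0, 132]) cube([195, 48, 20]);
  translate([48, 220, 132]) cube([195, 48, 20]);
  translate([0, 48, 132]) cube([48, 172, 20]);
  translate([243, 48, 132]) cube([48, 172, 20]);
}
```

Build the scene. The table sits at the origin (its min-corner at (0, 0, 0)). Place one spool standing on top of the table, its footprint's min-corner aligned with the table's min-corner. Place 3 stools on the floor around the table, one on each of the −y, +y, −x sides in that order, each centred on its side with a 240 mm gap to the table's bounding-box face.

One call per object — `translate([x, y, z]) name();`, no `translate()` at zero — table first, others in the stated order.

table();
translate([0, 0, 736]) spool();
translate([229, -508, 0]) stool();
translate([229, 802, 0]) stool();
translate([-531, 147, 0]) stool();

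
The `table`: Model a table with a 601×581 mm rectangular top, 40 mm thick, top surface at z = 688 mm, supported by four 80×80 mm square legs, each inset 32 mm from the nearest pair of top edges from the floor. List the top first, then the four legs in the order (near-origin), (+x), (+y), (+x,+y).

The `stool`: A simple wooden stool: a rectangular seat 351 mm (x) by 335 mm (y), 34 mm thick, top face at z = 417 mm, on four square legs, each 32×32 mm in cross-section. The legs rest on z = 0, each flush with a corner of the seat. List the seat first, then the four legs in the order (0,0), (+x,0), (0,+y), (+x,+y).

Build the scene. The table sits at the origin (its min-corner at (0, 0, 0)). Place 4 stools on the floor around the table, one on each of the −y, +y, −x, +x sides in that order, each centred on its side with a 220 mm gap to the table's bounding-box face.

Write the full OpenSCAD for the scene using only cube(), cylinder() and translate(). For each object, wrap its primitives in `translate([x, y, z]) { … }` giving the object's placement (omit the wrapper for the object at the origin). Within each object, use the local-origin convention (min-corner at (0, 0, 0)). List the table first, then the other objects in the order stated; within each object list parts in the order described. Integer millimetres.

translate([0, 0, 648]) cube([601, 581, 40]);
translate([32, 32, 0]) cube([80, 80, 648]);
translate([489, 32, 0]) cube([80, 80, 648]);
translate([32, 469, 0]) cube([80, 80, 648]);
translate([489, 469, 0]) cube([80, 80, 648]);
translate([125, -555, 0]) {
  translate([0, 0, 383]) cube([351, 335, 34]);
  cube([32, 32, 383]);
  translate([319, 0, 0]) cube([32, 32, 383]);
  translate([0, 303, 0]) cube([32, 32, 383]);
  translate([319, 303, 0]) cube([32, 32, 383]);
}
translate([125, 801, 0]) {
  translate([0, 0, 383]) cube([351, 335, 34]);
  cube([32, 32, 383]);
  translate([319, 0, 0]) cube([32, 32, 383]);
  translate([0, 303, 0]) cube([32, 32, 383]);
  translate([319, 303, 0]) cube([32, 32, 383]);
}
translate([-571, 123, 0]) {
  translate([0, 0, 383]) cube([351, 335, 34]);
  cube([32, 32, 383]);
  translate([319, 0, 0]) cube([32, 32, 383]);
  translate([0, 303, 0]) cube([32, 32, 383]);
  translate([319, 303, 0]) cube([32, 32, 383]);
}
translate([821, 123, 0]) {
  translate([0, 0, 383]) cube([351, 335, 34]);
  cube([32, 32, 383]);
  translate([319, 0, 0]) cube([32, 32, 383]);
  translate([0, 303, 0]) cube([32, 32, 383]);
  translate([319, 303, 0]) cube([32, 32, 383]);
}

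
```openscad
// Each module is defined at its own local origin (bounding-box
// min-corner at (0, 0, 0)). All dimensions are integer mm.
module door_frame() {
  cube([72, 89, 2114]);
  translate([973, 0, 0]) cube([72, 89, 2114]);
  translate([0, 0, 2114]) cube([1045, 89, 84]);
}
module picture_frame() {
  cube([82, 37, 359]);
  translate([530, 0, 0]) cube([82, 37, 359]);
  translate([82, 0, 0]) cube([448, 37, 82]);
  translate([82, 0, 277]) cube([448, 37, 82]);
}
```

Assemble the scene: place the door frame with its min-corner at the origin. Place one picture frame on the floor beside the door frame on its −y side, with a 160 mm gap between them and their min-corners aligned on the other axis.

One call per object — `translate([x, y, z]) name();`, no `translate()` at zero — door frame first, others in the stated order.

door_frame();
translate([0, -197, 0]) picture_frame();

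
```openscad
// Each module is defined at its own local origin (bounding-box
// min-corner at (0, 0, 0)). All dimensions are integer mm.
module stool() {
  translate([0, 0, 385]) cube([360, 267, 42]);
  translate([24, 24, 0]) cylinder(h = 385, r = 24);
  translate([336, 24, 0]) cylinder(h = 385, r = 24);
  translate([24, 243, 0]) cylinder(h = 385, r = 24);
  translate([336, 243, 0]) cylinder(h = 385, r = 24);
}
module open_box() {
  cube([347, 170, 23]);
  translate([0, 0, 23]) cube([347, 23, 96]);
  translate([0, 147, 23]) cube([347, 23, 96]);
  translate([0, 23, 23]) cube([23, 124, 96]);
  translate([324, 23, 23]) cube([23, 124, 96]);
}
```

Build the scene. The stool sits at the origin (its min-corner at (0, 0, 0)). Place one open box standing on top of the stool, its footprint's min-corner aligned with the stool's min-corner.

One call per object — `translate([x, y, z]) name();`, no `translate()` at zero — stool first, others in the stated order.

stool();
translate([0, 0, 427]) open_box();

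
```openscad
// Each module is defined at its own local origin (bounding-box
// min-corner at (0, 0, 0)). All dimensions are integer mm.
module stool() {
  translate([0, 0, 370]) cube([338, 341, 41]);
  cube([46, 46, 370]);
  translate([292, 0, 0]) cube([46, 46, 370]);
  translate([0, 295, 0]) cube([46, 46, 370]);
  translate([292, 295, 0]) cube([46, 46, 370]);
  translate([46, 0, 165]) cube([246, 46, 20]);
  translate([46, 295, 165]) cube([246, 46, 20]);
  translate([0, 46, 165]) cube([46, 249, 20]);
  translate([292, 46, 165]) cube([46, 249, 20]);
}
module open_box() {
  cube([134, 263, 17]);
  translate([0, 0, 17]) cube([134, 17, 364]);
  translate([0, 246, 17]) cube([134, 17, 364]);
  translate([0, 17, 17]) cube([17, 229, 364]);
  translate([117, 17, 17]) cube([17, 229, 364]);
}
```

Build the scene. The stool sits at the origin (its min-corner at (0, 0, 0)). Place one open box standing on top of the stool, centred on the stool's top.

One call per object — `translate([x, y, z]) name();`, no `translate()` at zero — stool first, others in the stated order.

stool();
translate([102, 39, 411]) open_box();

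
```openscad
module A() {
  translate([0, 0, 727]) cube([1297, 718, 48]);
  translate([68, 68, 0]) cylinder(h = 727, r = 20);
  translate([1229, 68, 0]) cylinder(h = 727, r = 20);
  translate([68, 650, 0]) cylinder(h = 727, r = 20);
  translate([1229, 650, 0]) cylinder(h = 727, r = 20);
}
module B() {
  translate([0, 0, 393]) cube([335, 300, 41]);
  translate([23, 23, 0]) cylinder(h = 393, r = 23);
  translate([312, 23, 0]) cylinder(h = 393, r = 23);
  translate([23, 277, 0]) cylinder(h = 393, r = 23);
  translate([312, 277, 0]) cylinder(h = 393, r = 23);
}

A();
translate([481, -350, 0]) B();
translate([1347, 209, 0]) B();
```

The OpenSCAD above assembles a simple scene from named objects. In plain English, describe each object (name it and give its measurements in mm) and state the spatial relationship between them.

A is a rectangular dining table. The top is 1297×718×48 mm with its upper surface at z = 775 mm. It stands on four round legs of 40 mm diameter, each leg's bounding box inset 48 mm from the nearest pair of top edges, running from the floor to the underside of the top.

B is a simple wooden stool: a rectangular seat 335 mm (x) by 300 mm (y), 41 mm thick, top face at z = 434 mm, on four round legs, each 46 mm in diameter. The legs rest on z = 0, each leg's axis is inset half a diameter from the nearest pair of seat edges (so the leg's bounding box is flush with the corner).

Two stools sit around the table at the −y, +x sides.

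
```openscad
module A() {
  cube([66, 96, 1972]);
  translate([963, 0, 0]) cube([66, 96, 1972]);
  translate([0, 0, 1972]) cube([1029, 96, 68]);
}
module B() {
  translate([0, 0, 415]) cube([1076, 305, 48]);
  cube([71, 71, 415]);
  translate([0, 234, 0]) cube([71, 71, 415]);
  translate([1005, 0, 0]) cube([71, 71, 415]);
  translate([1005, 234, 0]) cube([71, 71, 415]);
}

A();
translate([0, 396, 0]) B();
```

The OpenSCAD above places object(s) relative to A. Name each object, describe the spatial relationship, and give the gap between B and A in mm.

The bench's nearest face is 300 mm from the door frame's +y face.

A is a door frame. B is a bench. The bench is on the floor beside the door frame on its +y side. The gap between the bench and the door frame is 300 mm.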